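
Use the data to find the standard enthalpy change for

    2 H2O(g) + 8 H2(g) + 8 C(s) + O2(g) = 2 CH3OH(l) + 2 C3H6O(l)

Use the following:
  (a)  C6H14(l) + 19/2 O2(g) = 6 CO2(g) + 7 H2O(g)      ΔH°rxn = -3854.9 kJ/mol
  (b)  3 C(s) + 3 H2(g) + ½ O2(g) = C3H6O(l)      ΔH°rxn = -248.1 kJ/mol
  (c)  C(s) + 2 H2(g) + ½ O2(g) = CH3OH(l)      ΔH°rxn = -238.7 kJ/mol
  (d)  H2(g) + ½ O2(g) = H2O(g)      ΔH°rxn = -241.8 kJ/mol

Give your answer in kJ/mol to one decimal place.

(a): not needed.
(b) × 2: (2)·(-248.1) = -496.2 kJ/mol
(c) × 2: (2)·(-238.7) = -477.4 kJ/mol
(d) reversed and × 2: (-2)·(-241.8) = +483.6 kJ/mol
ΔH°rxn = (2)·(-248.1) + (2)·(-238.7) + (-2)·(-241.8) = -490.0 kJ/mol

ΔH°rxn = -490.0 kJ/mol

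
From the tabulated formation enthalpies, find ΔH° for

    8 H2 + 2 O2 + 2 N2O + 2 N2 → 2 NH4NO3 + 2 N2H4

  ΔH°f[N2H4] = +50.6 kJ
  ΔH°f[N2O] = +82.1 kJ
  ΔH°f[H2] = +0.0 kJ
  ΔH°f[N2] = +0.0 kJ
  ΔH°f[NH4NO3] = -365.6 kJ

Products: 2·(-365.6) + 2·(+50.6) = -630.0
Reactants: 8·(+0.0) + 2·(+0.0) + 2·(+82.1) + 2·(+0.0) = +164.2
ΔH° = (-630.0) − (+164.2) = -794.2 kJ

ΔH° = -794.2 kJ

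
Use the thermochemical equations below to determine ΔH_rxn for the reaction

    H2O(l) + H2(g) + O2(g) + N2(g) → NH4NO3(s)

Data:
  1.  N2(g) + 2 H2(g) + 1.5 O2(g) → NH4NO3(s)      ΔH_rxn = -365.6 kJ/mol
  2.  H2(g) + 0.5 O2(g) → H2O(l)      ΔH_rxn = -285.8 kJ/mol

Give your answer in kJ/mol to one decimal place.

ΔH_rxn = -79.8 kJ/mol

eq. 1 as written: -365.6 kJ/mol
eq. 2 reversed: +285.8 kJ/mol
Since enthalpy is a state function, ΔH_rxn = (-365.6) + (+285.8) = -79.8 kJ/mol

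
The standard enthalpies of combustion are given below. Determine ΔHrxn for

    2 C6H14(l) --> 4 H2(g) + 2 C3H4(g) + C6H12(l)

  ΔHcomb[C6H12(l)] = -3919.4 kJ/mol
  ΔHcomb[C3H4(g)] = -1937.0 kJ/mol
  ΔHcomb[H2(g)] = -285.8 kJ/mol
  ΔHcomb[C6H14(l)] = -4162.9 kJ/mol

Using ΔH = Σ nΔHc°(reactants) − Σ nΔHc°(products):
= [2·(-4162.9)] − [4·(-285.8) + 2·(-1937.0) + 1·(-3919.4)]
= 610.8 kJ/mol

ΔHrxn = 610.8 kJ/mol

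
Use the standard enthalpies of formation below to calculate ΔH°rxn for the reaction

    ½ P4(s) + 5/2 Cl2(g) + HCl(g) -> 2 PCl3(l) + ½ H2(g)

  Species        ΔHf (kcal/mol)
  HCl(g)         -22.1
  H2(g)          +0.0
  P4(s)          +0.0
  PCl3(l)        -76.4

ΔH°rxn = -130.7 kcal/mol

ΔH°rxn = Σ nΔHf°(products) − Σ nΔHf°(reactants).
Products: 2·(-76.4) + 1/2·(+0.0) = -152.8
Reactants: 1/2·(+0.0) + 5/2·(+0.0) + 1·(-22.1) = -22.1
ΔH°rxn = (-152.8) − (-22.1) = -130.7 kcal/mol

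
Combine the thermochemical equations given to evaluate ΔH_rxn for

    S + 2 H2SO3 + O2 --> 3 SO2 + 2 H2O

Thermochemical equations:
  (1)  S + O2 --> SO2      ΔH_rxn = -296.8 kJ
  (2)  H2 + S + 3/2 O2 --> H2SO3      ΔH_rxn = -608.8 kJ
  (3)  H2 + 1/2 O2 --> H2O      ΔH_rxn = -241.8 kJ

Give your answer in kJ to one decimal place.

ΔH_rxn = -156.4 kJ

(1) × 3: (3)·(-296.8) = -890.4 kJ
(2) reversed and × 2: (-2)·(-608.8) = +1217.6 kJ
(3) × 2: (2)·(-241.8) = -483.6 kJ
ΔH_rxn = (3)·(-296.8) + (-2)·(-608.8) + (2)·(-241.8) = -156.4 kJ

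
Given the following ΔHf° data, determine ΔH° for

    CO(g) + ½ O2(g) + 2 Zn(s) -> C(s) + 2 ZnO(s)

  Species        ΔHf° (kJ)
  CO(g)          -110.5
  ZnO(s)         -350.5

ΔH° = -590.5 kJ

ΔH°rxn = Σ nΔHf°(products) − Σ nΔHf°(reactants).
Products: 1·(+0.0) + 2·(-350.5) = -701.0
Reactants: 1·(-110.5) + 1/2·(+0.0) + 2·(+0.0) = -110.5
ΔH° = (-701.0) − (-110.5) = -590.5 kJ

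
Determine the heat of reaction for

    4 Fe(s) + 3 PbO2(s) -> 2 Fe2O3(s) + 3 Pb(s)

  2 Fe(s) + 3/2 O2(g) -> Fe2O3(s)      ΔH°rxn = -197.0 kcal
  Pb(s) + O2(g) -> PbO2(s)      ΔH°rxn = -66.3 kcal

equation 1 × 2 (×2 to match 2 Fe2O3(s) in the target): (2)·(-197.0) = -394.0 kcal
equation 2 reversed and × 3 (PbO2(s) must end up as a reactant; scale by 3 for the 3 PbO2(s)): (-3)·(-66.3) = +198.9 kcal
ΔH°rxn = (-394.0) + (+198.9) = -195.1 kcal

ΔH°rxn = -195.1 kcal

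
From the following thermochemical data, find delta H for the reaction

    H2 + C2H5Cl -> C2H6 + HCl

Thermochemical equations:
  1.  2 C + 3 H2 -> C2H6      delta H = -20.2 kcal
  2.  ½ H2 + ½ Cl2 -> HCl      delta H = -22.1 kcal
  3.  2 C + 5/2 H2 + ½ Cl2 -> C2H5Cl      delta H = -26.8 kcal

eq. 1 as written: -20.2 kcal
eq. 2 as written: -22.1 kcal
eq. 3 reversed: +26.8 kcal
Since enthalpy is a state function, delta H = (1)·(-20.2) + (1)·(-22.1) + (-1)·(-26.8) = -15.5 kcal

delta H = -15.5 kcal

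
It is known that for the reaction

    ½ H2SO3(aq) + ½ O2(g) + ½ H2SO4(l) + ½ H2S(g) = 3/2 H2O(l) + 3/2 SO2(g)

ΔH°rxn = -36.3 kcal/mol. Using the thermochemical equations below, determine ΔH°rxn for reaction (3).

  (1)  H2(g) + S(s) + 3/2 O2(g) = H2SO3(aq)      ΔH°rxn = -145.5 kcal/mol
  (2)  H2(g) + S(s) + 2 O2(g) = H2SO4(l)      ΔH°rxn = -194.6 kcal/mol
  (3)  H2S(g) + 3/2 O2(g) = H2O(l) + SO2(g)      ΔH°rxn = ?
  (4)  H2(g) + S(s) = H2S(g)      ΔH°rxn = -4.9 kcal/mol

(1) reversed and × 1/2 (H2SO3(aq) must end up as a reactant; ×1/2 to match 1/2 H2SO3(aq) in the target): (-1/2)·(-145.5) = +72.75 kcal/mol
(2) reversed and × 1/2 (H2SO4(l) must end up as a reactant; scale by 1/2 for the 1/2 H2SO4(l)): (-1/2)·(-194.6) = +97.3 kcal/mol
(3) × 3/2 (scale by 3/2 for the 3/2 H2O(l)): contributes 3/2·x
(4) as written: -4.9 kcal/mol
-36.3 = (+72.75) + (+97.3) + (-4.9) + 3/2·x
x = (-36.3 − (+165.15)) / (3/2) = -134.3 kcal/mol

ΔH°rxn = -134.3 kcal/mol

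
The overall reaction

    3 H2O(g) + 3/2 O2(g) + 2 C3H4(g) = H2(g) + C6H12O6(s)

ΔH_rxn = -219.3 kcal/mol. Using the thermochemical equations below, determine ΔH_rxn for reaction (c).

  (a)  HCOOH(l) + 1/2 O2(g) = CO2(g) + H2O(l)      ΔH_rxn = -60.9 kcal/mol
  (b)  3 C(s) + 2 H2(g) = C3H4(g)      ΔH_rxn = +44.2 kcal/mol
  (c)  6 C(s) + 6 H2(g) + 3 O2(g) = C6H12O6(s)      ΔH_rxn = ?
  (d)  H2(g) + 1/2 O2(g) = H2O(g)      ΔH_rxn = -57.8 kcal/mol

(a): not needed.
(b) reversed and × 2: (-2)·(+44.2) = -88.4 kcal/mol
(c) as written: contributes x
(d) reversed and × 3: (-3)·(-57.8) = +173.4 kcal/mol
-219.3 = (-88.4) + (+173.4) + x
x = (-219.3 − (+85.0)) / (1) = -304.3 kcal/mol

ΔH_rxn = -304.3 kcal/mol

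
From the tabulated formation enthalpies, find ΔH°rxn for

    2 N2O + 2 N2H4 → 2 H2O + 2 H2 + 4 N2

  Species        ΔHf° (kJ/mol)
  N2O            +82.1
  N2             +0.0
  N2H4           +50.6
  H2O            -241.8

Products: 2·(-241.8) + 2·(+0.0) + 4·(+0.0) = -483.6
Reactants: 2·(+82.1) + 2·(+50.6) = +265.4
ΔH°rxn = (-483.6) − (+265.4) = -749.0 kJ/mol

ΔH°rxn = -749.0 kJ/mol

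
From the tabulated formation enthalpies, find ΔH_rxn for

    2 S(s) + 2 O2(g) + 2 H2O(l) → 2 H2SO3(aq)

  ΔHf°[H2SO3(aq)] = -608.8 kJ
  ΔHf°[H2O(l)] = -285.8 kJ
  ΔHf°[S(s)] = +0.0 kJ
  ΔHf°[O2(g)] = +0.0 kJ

ΔH_rxn = -646.0 kJ

ΔH°rxn = Σ nΔHf°(products) − Σ nΔHf°(reactants).
Products: 2·(-608.8) = -1217.6
Reactants: 2·(+0.0) + 2·(+0.0) + 2·(-285.8) = -571.6
ΔH_rxn = (-1217.6) − (-571.6) = -646.0 kJ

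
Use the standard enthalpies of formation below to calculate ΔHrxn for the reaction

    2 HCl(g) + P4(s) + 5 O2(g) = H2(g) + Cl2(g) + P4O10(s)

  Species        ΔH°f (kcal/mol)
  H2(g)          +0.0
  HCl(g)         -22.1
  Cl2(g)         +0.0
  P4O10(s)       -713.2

ΔHrxn = -669.0 kcal/mol

Products: 1·(+0.0) + 1·(+0.0) + 1·(-713.2) = -713.2
Reactants: 2·(-22.1) + 1·(+0.0) + 5·(+0.0) = -44.2
ΔHrxn = (-713.2) − (-44.2) = -669.0 kcal/mol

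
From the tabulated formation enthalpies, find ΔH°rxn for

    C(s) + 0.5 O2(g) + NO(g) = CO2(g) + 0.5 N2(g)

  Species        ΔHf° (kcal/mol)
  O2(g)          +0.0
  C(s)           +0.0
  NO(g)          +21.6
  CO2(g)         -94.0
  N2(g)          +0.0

ΔH°rxn = -115.6 kcal/mol

Products: 1·(-94.0) + 1/2·(+0.0) = -94.0
Reactants: 1·(+0.0) + 1/2·(+0.0) + 1·(+21.6) = +21.6
ΔH°rxn = (-94.0) − (+21.6) = -115.6 kcal/mol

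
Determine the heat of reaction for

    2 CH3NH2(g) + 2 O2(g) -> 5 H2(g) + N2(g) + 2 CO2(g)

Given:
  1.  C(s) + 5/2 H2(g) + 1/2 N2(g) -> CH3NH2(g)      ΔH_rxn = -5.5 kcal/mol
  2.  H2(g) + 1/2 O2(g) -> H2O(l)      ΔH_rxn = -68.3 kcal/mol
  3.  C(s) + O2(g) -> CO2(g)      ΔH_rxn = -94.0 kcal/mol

ΔH_rxn = -177.0 kcal/mol

eq. 1 reversed and × 2: (-2)·(-5.5) = +11.0 kcal/mol
eq. 2: not needed.
eq. 3 × 2: (2)·(-94.0) = -188.0 kcal/mol
Since enthalpy is a state function, ΔH_rxn = (+11.0) + (-188.0) = -177.0 kcal/mol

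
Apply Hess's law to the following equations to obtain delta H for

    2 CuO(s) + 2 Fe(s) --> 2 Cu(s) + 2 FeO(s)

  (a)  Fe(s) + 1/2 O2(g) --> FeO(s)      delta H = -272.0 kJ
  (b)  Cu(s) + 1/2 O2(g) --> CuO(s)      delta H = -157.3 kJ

delta H = -229.4 kJ

(a) × 2 (scale by 2 for the 2 FeO(s)): (2)·(-272.0) = -544.0 kJ
(b) reversed and × 2 (reverse to put CuO(s) on the reactant side; ×2 to match 2 CuO(s) in the target): (-2)·(-157.3) = +314.6 kJ
Since enthalpy is a state function, delta H = (2)·(-272.0) + (-2)·(-157.3) = -229.4 kJ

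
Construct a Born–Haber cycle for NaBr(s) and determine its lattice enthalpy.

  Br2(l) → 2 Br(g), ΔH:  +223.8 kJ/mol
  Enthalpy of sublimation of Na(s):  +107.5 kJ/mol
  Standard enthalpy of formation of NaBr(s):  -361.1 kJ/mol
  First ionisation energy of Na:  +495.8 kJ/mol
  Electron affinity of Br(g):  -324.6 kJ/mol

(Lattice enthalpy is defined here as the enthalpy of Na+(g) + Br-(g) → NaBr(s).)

U = -751.7 kJ/mol

ΔHf° = 1·ΔHsub + 1·(ΣIE) + 1/2·D(Br2) + 1·EA + U
-361.1 = 1·(+107.5) + 1·(+495.8) + 1/2·(+223.8) + 1·(-324.6) + U
U = -361.1 − (+390.6) = -751.7 kJ/mol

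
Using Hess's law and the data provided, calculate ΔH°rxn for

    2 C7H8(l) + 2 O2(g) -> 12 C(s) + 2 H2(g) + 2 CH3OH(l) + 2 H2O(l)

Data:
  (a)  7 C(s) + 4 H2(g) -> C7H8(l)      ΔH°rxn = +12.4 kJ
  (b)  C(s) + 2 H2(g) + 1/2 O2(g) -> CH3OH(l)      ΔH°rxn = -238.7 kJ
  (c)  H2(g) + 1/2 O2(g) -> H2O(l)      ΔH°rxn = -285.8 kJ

ΔH°rxn = -1073.8 kJ

(a) reversed and × 2: (-2)·(+12.4) = -24.8 kJ
(b) × 2: (2)·(-238.7) = -477.4 kJ
(c) × 2: (2)·(-285.8) = -571.6 kJ
By Hess's law, ΔH°rxn = (-24.8) + (-477.4) + (-571.6) = -1073.8 kJ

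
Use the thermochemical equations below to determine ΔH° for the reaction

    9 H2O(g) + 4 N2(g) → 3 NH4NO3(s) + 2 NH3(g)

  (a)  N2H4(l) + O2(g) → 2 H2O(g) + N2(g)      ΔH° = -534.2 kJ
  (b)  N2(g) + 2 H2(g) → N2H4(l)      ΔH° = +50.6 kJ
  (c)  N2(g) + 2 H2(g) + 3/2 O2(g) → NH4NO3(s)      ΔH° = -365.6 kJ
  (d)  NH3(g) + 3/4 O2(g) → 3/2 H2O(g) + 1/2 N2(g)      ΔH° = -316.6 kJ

ΔH° = 987.2 kJ

(a) reversed and × 3: (-3)·(-534.2) = +1602.6 kJ
(b) reversed and × 3: (-3)·(+50.6) = -151.8 kJ
(c) × 3 (scale by 3 for the 3 NH4NO3(s)): (3)·(-365.6) = -1096.8 kJ
(d) reversed and × 2 (reverse to put NH3(g) on the product side; ×2 to match 2 NH3(g) in the target): (-2)·(-316.6) = +633.2 kJ
ΔH° = (-3)·(-534.2) + (-3)·(+50.6) + (3)·(-365.6) + (-2)·(-316.6) = 987.2 kJ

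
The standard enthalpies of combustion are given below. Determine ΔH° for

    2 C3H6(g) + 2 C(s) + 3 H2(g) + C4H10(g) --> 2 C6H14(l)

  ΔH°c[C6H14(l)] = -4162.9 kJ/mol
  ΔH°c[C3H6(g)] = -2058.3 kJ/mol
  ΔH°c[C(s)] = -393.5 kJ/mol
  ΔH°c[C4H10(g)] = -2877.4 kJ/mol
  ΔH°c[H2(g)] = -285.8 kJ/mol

Using ΔH = Σ nΔHc°(reactants) − Σ nΔHc°(products):
= [2·(-2058.3) + 2·(-393.5) + 3·(-285.8) + 1·(-2877.4)] − [2·(-4162.9)]
= -312.6 kJ/mol

ΔH° = -312.6 kJ/mol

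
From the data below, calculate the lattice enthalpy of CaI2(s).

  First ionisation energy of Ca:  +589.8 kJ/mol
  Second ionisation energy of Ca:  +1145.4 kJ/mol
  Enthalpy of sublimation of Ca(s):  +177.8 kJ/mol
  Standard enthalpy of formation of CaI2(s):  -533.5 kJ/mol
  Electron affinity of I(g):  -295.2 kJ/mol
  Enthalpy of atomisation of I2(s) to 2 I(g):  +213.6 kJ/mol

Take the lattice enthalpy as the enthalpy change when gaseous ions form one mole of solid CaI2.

ΔHf° = 1·ΔHsub + 1·(ΣIE) + 1·D(I2) + 2·EA + U
-533.5 = 1·(+177.8) + 1·(+1735.2) + 1·(+213.6) + 2·(-295.2) + U
U = -533.5 − (+1536.2) = -2069.7 kJ/mol

U = -2069.7 kJ/mol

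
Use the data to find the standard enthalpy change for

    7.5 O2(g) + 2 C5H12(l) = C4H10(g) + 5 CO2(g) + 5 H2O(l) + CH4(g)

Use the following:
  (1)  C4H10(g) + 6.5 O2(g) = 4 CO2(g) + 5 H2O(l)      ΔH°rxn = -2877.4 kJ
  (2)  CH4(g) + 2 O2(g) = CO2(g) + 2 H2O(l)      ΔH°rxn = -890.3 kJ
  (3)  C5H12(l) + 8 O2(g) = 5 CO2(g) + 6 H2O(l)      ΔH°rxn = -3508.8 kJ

(1) reversed: +2877.4 kJ
(2) reversed: +890.3 kJ
(3) × 2: (2)·(-3508.8) = -7017.6 kJ
Combining the equations, ΔH°rxn = (+2877.4) + (+890.3) + (-7017.6) = -3249.9 kJ

ΔH°rxn = -3249.9 kJ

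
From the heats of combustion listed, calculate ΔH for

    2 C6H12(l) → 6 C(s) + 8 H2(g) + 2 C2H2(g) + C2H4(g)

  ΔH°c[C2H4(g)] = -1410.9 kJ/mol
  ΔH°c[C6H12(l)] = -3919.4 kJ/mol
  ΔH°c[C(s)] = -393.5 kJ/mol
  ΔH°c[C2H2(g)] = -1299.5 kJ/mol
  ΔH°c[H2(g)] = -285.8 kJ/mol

ΔH = 818.5 kJ/mol

Using ΔH = Σ nΔHc°(reactants) − Σ nΔHc°(products):
= [2·(-3919.4)] − [6·(-393.5) + 8·(-285.8) + 2·(-1299.5) + 1·(-1410.9)]
= 818.5 kJ/mol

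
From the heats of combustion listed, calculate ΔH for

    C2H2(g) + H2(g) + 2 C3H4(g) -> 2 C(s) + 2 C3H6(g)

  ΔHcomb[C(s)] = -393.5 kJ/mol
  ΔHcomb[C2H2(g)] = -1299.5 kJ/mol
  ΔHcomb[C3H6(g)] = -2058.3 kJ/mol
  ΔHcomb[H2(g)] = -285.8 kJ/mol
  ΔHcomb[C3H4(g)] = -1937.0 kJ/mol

ΔH = -555.7 kJ/mol

With combustion enthalpies, reactants minus products:
= [1·(-1299.5) + 1·(-285.8) + 2·(-1937.0)] − [2·(-393.5) + 2·(-2058.3)]
= -555.7 kJ/mol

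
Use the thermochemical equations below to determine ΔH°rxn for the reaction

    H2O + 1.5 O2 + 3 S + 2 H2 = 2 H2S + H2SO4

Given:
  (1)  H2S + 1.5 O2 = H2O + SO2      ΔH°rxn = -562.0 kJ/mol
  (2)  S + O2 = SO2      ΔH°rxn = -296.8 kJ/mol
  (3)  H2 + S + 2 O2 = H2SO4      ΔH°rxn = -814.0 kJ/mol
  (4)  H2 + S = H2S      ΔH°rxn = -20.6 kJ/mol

ΔH°rxn = -569.4 kJ/mol

(1) reversed (H2O must end up as a reactant): +562.0 kJ/mol
(2) as written: -296.8 kJ/mol
(3) as written (H2SO4 already on the product side): -814.0 kJ/mol
(4) as written: -20.6 kJ/mol
Since enthalpy is a state function, ΔH°rxn = (+562.0) + (-296.8) + (-814.0) + (-20.6) = -569.4 kJ/mol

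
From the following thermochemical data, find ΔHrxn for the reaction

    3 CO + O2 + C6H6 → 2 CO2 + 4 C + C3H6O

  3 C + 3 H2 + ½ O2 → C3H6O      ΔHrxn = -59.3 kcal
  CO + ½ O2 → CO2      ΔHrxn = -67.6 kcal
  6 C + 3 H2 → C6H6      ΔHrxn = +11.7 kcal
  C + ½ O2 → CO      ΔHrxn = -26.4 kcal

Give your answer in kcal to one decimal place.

equation 1 as written: -59.3 kcal
equation 2 × 2: (2)·(-67.6) = -135.2 kcal
equation 3 reversed: -11.7 kcal
equation 4 reversed: +26.4 kcal
Summing the manipulated equations, ΔHrxn = (-59.3) + (-135.2) + (-11.7) + (+26.4) = -179.8 kcal

ΔHrxn = -179.8 kcal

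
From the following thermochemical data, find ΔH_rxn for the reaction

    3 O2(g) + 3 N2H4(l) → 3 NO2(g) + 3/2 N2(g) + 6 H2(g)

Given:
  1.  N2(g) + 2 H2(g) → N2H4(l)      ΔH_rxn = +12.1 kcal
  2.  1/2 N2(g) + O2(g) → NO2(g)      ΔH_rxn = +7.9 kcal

ΔH_rxn = -12.6 kcal

eq. 1 reversed and × 3 (N2H4(l) must end up as a reactant; scale by 3 for the 3 N2H4(l)): (-3)·(+12.1) = -36.3 kcal
eq. 2 × 3 (scale by 3 for the 3 NO2(g)): (3)·(+7.9) = +23.7 kcal
Summing the manipulated equations, ΔH_rxn = (-3)·(+12.1) + (3)·(+7.9) = -12.6 kcal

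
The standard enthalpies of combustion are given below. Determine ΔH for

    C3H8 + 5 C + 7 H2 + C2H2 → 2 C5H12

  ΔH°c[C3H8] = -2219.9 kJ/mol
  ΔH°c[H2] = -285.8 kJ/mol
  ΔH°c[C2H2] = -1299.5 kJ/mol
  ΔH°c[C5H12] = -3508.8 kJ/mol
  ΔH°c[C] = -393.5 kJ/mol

With combustion enthalpies, reactants minus products:
= [1·(-2219.9) + 5·(-393.5) + 7·(-285.8) + 1·(-1299.5)] − [2·(-3508.8)]
= -469.9 kJ/mol

ΔH = -469.9 kJ/mol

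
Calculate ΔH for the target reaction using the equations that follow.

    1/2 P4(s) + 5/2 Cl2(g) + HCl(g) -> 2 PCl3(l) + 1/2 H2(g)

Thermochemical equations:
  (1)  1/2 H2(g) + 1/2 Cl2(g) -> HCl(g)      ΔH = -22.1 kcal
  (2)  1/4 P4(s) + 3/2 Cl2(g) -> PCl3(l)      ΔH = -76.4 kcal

(1) reversed (reverse to put HCl(g) on the reactant side): +22.1 kcal
(2) × 2 (×2 to match 2 PCl3(l) in the target): (2)·(-76.4) = -152.8 kcal
ΔH = (+22.1) + (-152.8) = -130.7 kcal

ΔH = -130.7 kcal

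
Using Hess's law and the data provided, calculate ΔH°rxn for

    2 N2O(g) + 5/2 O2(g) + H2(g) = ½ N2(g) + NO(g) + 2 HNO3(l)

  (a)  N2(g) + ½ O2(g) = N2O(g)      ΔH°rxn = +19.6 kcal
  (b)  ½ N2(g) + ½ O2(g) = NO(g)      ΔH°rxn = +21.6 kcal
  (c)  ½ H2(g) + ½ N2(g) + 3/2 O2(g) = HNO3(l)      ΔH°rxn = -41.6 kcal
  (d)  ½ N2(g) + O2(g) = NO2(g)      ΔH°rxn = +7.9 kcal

(a) reversed and × 2 (N2O(g) must end up as a reactant; scale by 2 for the 2 N2O(g)): (-2)·(+19.6) = -39.2 kcal
(b) as written (NO(g) already on the product side): +21.6 kcal
(c) × 2 (scale by 2 for the 2 HNO3(l)): (2)·(-41.6) = -83.2 kcal
(d): not needed (NO2(g) appears nowhere else).
ΔH°rxn = (-39.2) + (+21.6) + (-83.2) = -100.8 kcal

ΔH°rxn = -100.8 kcal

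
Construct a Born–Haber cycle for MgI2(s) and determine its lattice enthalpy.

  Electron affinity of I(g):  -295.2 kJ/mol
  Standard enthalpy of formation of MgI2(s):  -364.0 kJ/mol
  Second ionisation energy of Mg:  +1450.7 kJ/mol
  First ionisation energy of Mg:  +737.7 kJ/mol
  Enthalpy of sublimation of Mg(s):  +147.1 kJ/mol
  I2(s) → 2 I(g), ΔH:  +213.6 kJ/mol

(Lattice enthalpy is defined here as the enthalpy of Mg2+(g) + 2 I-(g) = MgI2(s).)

ΔHf° = 1·ΔHsub + 1·(ΣIE) + 1·D(I2) + 2·EA + U
-364.0 = 1·(+147.1) + 1·(+2188.4) + 1·(+213.6) + 2·(-295.2) + U
U = -364.0 − (+1958.7) = -2322.7 kJ/mol

U = -2322.7 kJ/mol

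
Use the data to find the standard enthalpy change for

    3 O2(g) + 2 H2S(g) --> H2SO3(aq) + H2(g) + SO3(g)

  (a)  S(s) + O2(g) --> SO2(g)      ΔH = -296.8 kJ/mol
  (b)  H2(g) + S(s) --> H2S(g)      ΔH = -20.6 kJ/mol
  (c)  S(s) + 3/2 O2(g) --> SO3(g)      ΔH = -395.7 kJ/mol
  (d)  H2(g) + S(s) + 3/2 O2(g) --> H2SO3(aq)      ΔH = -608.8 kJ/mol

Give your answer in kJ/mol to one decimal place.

(a): not needed (SO2(g) appears nowhere else).
(b) reversed and × 2 (reverse to put H2S(g) on the reactant side; ×2 to match 2 H2S(g) in the target): (-2)·(-20.6) = +41.2 kJ/mol
(c) as written (SO3(g) already on the product side): -395.7 kJ/mol
(d) as written (H2SO3(aq) already on the product side): -608.8 kJ/mol
By Hess's law, ΔH = (-2)·(-20.6) + (1)·(-395.7) + (1)·(-608.8) = -963.3 kJ/mol

ΔH = -963.3 kJ/mol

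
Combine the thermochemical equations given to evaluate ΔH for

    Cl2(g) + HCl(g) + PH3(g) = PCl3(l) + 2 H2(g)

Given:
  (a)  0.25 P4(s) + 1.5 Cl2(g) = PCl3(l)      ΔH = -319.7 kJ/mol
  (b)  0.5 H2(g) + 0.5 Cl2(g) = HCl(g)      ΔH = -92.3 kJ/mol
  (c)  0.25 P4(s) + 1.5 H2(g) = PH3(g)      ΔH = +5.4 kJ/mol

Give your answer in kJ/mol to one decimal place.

ΔH = -232.8 kJ/mol

(a) as written (PCl3(l) already on the product side): -319.7 kJ/mol
(b) reversed (HCl(g) must end up as a reactant): +92.3 kJ/mol
(c) reversed (reverse to put PH3(g) on the reactant side): -5.4 kJ/mol
By Hess's law, ΔH = (-319.7) + (+92.3) + (-5.4) = -232.8 kJ/mol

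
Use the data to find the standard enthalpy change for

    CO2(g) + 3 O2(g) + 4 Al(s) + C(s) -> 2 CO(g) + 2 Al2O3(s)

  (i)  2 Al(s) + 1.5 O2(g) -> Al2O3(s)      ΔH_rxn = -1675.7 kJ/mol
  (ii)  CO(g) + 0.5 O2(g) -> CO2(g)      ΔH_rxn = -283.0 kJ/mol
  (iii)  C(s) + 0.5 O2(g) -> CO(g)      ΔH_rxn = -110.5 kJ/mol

(i) × 2: (2)·(-1675.7) = -3351.4 kJ/mol
(ii) reversed: +283.0 kJ/mol
(iii) as written: -110.5 kJ/mol
ΔH_rxn = (2)·(-1675.7) + (-1)·(-283.0) + (1)·(-110.5) = -3178.9 kJ/mol

ΔH_rxn = -3178.9 kJ/mol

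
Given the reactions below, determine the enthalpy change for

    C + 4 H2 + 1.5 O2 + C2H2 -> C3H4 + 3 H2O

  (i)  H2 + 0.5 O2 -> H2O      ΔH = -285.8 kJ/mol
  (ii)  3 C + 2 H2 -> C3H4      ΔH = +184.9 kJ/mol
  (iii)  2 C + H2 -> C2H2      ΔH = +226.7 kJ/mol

ΔH = -899.2 kJ/mol

(i) × 3: (3)·(-285.8) = -857.4 kJ/mol
(ii) as written: +184.9 kJ/mol
(iii) reversed: -226.7 kJ/mol
ΔH = (-857.4) + (+184.9) + (-226.7) = -899.2 kJ/mol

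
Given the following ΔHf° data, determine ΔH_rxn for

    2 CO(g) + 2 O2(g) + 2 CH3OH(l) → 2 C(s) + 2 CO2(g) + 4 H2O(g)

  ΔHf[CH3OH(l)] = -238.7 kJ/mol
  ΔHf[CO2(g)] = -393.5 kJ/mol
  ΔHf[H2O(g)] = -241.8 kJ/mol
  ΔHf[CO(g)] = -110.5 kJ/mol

ΔH_rxn = -1055.8 kJ/mol

ΔH°rxn = Σ nΔHf°(products) − Σ nΔHf°(reactants).
Products: 2·(+0.0) + 2·(-393.5) + 4·(-241.8) = -1754.2
Reactants: 2·(-110.5) + 2·(+0.0) + 2·(-238.7) = -698.4
ΔH_rxn = (-1754.2) − (-698.4) = -1055.8 kJ/mol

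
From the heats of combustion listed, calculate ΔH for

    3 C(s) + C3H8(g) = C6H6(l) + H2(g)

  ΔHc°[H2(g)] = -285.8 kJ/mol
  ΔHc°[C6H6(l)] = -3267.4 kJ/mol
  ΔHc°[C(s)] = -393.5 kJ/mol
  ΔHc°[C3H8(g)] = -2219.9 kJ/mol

ΔH = 152.8 kJ/mol

With combustion enthalpies, reactants minus products:
= [3·(-393.5) + 1·(-2219.9)] − [1·(-3267.4) + 1·(-285.8)]
= 152.8 kJ/mol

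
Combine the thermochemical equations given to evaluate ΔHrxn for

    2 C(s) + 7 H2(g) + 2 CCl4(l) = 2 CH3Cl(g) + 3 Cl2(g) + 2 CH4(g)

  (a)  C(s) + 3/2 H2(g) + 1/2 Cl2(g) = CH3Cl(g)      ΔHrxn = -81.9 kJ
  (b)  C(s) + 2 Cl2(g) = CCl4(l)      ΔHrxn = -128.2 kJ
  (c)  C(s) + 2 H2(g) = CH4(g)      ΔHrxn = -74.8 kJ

ΔHrxn = -57.0 kJ

(a) × 2 (scale by 2 for the 2 CH3Cl(g)): (2)·(-81.9) = -163.8 kJ
(b) reversed and × 2 (reverse to put CCl4(l) on the reactant side; ×2 to match 2 CCl4(l) in the target): (-2)·(-128.2) = +256.4 kJ
(c) × 2 (×2 to match 2 CH4(g) in the target): (2)·(-74.8) = -149.6 kJ
ΔHrxn = (2)·(-81.9) + (-2)·(-128.2) + (2)·(-74.8) = -57.0 kJ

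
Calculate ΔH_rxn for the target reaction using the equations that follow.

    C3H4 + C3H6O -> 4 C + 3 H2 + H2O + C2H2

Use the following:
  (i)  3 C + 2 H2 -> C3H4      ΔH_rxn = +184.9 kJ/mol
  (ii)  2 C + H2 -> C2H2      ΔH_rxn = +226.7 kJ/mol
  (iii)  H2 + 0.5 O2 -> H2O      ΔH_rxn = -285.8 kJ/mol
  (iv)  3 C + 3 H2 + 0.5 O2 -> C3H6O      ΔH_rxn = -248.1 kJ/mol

ΔH_rxn = 4.1 kJ/mol

(i) reversed: -184.9 kJ/mol
(ii) as written: +226.7 kJ/mol
(iii) as written: -285.8 kJ/mol
(iv) reversed: +248.1 kJ/mol
ΔH_rxn = (-184.9) + (+226.7) + (-285.8) + (+248.1) = 4.1 kJ/mol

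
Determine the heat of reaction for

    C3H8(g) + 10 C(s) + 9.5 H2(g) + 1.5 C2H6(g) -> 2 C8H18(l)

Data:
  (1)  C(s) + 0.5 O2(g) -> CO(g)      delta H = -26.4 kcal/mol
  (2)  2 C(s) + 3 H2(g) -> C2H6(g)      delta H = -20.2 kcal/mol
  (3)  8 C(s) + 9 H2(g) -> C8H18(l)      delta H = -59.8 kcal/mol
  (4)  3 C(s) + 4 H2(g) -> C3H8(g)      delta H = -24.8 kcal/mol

delta H = -64.5 kcal/mol

(1): not needed.
(2) reversed and × 3/2: (-3/2)·(-20.2) = +30.3 kcal/mol
(3) × 2: (2)·(-59.8) = -119.6 kcal/mol
(4) reversed: +24.8 kcal/mol
Combining the equations, delta H = (-3/2)·(-20.2) + (2)·(-59.8) + (-1)·(-24.8) = -64.5 kcal/mol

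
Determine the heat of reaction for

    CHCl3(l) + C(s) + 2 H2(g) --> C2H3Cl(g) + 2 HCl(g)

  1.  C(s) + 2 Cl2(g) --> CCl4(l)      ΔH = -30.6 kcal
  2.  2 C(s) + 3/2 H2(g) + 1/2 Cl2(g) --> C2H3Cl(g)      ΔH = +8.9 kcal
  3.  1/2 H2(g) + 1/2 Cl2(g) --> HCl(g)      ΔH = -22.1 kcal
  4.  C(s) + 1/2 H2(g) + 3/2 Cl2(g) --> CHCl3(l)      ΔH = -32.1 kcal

ΔH = -3.2 kcal

eq. 1: not needed.
eq. 2 as written: +8.9 kcal
eq. 3 × 2: (2)·(-22.1) = -44.2 kcal
eq. 4 reversed: +32.1 kcal
Summing the manipulated equations, ΔH = (1)·(+8.9) + (2)·(-22.1) + (-1)·(-32.1) = -3.2 kcal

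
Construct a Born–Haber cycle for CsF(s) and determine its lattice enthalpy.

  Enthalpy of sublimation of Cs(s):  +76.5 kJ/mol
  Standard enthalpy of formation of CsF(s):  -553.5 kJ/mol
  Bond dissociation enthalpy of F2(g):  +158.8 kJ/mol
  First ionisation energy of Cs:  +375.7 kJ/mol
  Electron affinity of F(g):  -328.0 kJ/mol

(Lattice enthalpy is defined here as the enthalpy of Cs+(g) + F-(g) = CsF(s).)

U = -757.1 kJ/mol

ΔHf° = 1·ΔHsub + 1·(ΣIE) + 1/2·D(F2) + 1·EA + U
-553.5 = 1·(+76.5) + 1·(+375.7) + 1/2·(+158.8) + 1·(-328.0) + U
U = -553.5 − (+203.6) = -757.1 kJ/mol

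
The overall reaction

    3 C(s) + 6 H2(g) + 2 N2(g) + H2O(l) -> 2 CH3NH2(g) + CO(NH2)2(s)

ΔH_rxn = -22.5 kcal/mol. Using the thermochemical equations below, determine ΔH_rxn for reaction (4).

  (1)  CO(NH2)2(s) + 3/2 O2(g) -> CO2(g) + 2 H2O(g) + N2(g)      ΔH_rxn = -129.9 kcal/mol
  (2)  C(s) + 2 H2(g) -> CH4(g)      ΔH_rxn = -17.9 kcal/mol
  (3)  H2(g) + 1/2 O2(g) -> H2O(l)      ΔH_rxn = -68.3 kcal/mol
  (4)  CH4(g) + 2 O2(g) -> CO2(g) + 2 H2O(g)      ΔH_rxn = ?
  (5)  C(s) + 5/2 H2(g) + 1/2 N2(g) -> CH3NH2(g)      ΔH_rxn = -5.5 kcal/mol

ΔH_rxn = -191.8 kcal/mol

(1) reversed: +129.9 kcal/mol
(2) as written: -17.9 kcal/mol
(3) reversed: +68.3 kcal/mol
(4) as written: contributes x
(5) × 2: (2)·(-5.5) = -11.0 kcal/mol
-22.5 = (+129.9) + (-17.9) + (+68.3) + (-11.0) + x
x = (-22.5 − (+169.3)) / (1) = -191.8 kcal/mol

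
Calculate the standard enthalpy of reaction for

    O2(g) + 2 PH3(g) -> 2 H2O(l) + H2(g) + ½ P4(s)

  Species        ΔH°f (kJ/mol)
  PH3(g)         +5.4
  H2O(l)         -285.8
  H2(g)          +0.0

ΔH_rxn = -582.4 kJ/mol

Products: 2·(-285.8) + 1·(+0.0) + 1/2·(+0.0) = -571.6
Reactants: 1·(+0.0) + 2·(+5.4) = +10.8
ΔH_rxn = (-571.6) − (+10.8) = -582.4 kJ/mol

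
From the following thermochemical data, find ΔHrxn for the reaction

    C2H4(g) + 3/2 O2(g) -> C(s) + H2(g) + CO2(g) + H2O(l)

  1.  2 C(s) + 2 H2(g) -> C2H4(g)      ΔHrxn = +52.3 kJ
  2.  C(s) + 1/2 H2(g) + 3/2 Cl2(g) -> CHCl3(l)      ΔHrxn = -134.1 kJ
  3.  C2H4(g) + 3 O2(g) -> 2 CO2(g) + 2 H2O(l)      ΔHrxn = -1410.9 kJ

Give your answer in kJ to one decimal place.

ΔHrxn = -731.6 kJ

eq. 1 reversed and × 1/2: (-1/2)·(+52.3) = -26.15 kJ
eq. 2: not needed.
eq. 3 × 1/2: (1/2)·(-1410.9) = -705.45 kJ
ΔHrxn = (-1/2)·(+52.3) + (1/2)·(-1410.9) = -731.6 kJ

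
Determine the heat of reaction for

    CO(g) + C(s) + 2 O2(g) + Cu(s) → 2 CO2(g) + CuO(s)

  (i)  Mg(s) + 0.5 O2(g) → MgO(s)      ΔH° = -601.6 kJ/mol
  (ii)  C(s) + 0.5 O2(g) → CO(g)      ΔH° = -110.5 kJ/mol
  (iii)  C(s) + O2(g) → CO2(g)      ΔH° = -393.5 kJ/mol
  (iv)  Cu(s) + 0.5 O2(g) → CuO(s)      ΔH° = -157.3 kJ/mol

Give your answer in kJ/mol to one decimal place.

ΔH° = -833.8 kJ/mol

(i): not needed (MgO(s) appears nowhere else).
(ii) reversed (reverse to put CO(g) on the reactant side): +110.5 kJ/mol
(iii) × 2 (×2 to match 2 CO2(g) in the target): (2)·(-393.5) = -787.0 kJ/mol
(iv) as written (CuO(s) already on the product side): -157.3 kJ/mol
ΔH° = (+110.5) + (-787.0) + (-157.3) = -833.8 kJ/mol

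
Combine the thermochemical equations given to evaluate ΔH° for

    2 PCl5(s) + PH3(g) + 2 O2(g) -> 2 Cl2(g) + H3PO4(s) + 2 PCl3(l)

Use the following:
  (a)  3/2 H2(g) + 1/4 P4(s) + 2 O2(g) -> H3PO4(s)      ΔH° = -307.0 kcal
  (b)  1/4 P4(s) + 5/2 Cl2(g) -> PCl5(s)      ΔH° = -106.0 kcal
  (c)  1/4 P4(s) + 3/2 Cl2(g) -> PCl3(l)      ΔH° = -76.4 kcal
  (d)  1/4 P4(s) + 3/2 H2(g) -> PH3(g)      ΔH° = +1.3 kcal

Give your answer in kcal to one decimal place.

(a) as written (H3PO4(s) already on the product side): -307.0 kcal
(b) reversed and × 2 (reverse to put PCl5(s) on the reactant side; scale by 2 for the 2 PCl5(s)): (-2)·(-106.0) = +212.0 kcal
(c) × 2 (×2 to match 2 PCl3(l) in the target): (2)·(-76.4) = -152.8 kcal
(d) reversed (reverse to put PH3(g) on the reactant side): -1.3 kcal
Summing the manipulated equations, ΔH° = (-307.0) + (+212.0) + (-152.8) + (-1.3) = -249.1 kcal

ΔH° = -249.1 kcal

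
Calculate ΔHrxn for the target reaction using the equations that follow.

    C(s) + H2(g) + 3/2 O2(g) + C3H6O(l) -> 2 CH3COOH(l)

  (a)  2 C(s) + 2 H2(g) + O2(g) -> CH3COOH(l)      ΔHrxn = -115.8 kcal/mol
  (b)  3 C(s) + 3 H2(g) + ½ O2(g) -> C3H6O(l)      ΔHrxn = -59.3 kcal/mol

(a) × 2: (2)·(-115.8) = -231.6 kcal/mol
(b) reversed: +59.3 kcal/mol
ΔHrxn = (-231.6) + (+59.3) = -172.3 kcal/mol

ΔHrxn = -172.3 kcal/mol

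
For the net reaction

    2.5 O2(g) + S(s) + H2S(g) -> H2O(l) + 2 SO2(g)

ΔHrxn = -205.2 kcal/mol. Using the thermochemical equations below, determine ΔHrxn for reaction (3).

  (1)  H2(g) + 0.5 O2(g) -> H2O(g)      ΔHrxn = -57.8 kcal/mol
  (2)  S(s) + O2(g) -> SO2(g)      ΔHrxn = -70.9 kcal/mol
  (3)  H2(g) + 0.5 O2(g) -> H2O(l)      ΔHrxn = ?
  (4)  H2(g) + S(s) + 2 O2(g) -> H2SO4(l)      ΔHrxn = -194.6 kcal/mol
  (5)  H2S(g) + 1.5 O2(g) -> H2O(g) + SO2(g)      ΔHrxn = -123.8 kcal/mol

(1) reversed: +57.8 kcal/mol
(2) as written: -70.9 kcal/mol
(3) as written (H2O(l) already on the product side): contributes x
(4): not needed (H2SO4(l) appears nowhere else).
(5) as written (H2S(g) already on the reactant side): -123.8 kcal/mol
-205.2 = (+57.8) + (-70.9) + (-123.8) + x
x = (-205.2 − (-136.9)) / (1) = -68.3 kcal/mol

ΔHrxn = -68.3 kcal/mol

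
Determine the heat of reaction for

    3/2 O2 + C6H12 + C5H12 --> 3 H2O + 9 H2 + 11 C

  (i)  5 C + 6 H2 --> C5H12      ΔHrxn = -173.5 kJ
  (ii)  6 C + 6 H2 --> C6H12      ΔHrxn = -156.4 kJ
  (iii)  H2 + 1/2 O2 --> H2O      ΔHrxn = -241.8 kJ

ΔHrxn = -395.5 kJ

(i) reversed: +173.5 kJ
(ii) reversed: +156.4 kJ
(iii) × 3: (3)·(-241.8) = -725.4 kJ
ΔHrxn = (-1)·(-173.5) + (-1)·(-156.4) + (3)·(-241.8) = -395.5 kJ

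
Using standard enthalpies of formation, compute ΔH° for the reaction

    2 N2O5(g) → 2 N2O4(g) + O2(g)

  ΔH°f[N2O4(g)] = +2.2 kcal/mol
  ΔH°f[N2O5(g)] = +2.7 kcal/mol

Products: 2·(+2.2) + 1·(+0.0) = +4.4
Reactants: 2·(+2.7) = +5.4
ΔH° = (+4.4) − (+5.4) = -1.0 kcal/mol

ΔH° = -1.0 kcal/mol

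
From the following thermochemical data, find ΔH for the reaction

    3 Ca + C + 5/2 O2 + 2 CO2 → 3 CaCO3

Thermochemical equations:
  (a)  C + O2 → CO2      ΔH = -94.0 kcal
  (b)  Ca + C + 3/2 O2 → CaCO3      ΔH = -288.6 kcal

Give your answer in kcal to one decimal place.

(a) reversed and × 2 (reverse to put CO2 on the reactant side; ×2 to match 2 CO2 in the target): (-2)·(-94.0) = +188.0 kcal
(b) × 3 (scale by 3 for the 3 CaCO3): (3)·(-288.6) = -865.8 kcal
By Hess's law, ΔH = (+188.0) + (-865.8) = -677.8 kcal

ΔH = -677.8 kcal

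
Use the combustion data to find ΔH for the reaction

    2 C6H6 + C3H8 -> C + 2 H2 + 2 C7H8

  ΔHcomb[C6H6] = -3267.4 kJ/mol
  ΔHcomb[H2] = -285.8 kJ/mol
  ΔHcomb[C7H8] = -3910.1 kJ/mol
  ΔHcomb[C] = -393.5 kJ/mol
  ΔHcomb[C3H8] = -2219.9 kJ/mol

Using ΔH = Σ nΔHc°(reactants) − Σ nΔHc°(products):
= [2·(-3267.4) + 1·(-2219.9)] − [1·(-393.5) + 2·(-285.8) + 2·(-3910.1)]
= 30.6 kJ/mol

ΔH = 30.6 kJ/mol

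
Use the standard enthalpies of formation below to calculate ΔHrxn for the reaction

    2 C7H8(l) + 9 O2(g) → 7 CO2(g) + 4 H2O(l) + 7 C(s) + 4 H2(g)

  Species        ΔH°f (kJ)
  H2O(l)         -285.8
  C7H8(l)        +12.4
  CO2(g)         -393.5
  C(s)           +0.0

ΔHrxn = -3922.5 kJ

Products: 7·(-393.5) + 4·(-285.8) + 7·(+0.0) + 4·(+0.0) = -3897.7
Reactants: 2·(+12.4) + 9·(+0.0) = +24.8
ΔHrxn = (-3897.7) − (+24.8) = -3922.5 kJ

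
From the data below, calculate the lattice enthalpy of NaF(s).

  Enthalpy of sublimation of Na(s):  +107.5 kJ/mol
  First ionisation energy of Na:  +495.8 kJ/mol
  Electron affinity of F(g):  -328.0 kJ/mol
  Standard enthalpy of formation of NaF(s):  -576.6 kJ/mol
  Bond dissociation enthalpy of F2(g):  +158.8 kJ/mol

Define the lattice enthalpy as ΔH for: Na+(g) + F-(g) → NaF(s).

ΔHf° = 1·ΔHsub + 1·(ΣIE) + 1/2·D(F2) + 1·EA + U
-576.6 = 1·(+107.5) + 1·(+495.8) + 1/2·(+158.8) + 1·(-328.0) + U
U = -576.6 − (+354.7) = -931.3 kJ/mol

U = -931.3 kJ/mol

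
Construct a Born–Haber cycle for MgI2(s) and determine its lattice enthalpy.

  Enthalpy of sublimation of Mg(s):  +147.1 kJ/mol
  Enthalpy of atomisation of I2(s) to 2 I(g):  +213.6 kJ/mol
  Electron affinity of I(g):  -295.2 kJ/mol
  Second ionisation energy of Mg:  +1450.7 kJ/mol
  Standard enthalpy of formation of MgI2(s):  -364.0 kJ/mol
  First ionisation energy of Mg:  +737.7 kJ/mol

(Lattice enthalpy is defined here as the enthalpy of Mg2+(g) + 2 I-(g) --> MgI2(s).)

U = -2322.7 kJ/mol

ΔHf° = 1·ΔHsub + 1·(ΣIE) + 1·D(I2) + 2·EA + U
-364.0 = 1·(+147.1) + 1·(+2188.4) + 1·(+213.6) + 2·(-295.2) + U
U = -364.0 − (+1958.7) = -2322.7 kJ/mol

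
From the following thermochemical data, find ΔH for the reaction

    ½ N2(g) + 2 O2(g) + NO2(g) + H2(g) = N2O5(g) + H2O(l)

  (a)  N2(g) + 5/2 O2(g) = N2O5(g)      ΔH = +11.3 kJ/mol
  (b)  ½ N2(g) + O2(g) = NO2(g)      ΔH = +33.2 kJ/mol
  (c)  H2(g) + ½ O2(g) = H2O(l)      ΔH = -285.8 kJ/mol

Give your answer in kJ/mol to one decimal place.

(a) as written: +11.3 kJ/mol
(b) reversed: -33.2 kJ/mol
(c) as written: -285.8 kJ/mol
Combining the equations, ΔH = (+11.3) + (-33.2) + (-285.8) = -307.7 kJ/mol

ΔH = -307.7 kJ/mol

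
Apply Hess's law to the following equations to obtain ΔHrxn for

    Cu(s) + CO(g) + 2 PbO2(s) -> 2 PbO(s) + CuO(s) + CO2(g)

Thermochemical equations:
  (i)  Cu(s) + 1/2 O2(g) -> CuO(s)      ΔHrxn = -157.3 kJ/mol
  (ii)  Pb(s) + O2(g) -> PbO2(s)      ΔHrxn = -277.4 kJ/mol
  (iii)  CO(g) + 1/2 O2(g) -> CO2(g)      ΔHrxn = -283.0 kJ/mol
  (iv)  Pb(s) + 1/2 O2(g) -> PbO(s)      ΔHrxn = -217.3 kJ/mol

(i) as written (CuO(s) already on the product side): -157.3 kJ/mol
(ii) reversed and × 2 (PbO2(s) must end up as a reactant; ×2 to match 2 PbO2(s) in the target): (-2)·(-277.4) = +554.8 kJ/mol
(iii) as written (CO(g) already on the reactant side): -283.0 kJ/mol
(iv) × 2 (×2 to match 2 PbO(s) in the target): (2)·(-217.3) = -434.6 kJ/mol
By Hess's law, ΔHrxn = (-157.3) + (+554.8) + (-283.0) + (-434.6) = -320.1 kJ/mol

ΔHrxn = -320.1 kJ/mol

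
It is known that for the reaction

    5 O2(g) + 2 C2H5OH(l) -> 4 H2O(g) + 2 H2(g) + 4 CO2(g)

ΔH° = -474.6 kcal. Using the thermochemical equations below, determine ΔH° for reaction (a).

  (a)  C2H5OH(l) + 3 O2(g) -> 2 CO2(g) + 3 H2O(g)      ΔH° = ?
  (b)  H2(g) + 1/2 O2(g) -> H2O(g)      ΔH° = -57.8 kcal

ΔH° = -295.1 kcal

(a) × 2: contributes 2·x
(b) reversed and × 2: (-2)·(-57.8) = +115.6 kcal
-474.6 = (+115.6) + 2·x
x = (-474.6 − (+115.6)) / (2) = -295.1 kcal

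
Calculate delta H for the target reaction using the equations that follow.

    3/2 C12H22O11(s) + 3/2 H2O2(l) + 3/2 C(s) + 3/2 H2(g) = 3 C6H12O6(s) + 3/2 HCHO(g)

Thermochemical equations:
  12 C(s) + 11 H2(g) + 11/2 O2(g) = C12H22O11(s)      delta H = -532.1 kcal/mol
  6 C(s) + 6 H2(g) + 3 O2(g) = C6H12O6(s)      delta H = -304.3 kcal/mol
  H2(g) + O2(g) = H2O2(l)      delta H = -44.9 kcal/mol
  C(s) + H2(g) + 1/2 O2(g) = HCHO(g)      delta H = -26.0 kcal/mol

delta H = -86.4 kcal/mol

equation 1 reversed and × 3/2 (reverse to put C12H22O11(s) on the reactant side; scale by 3/2 for the 3/2 C12H22O11(s)): (-3/2)·(-532.1) = +798.15 kcal/mol
equation 2 × 3 (scale by 3 for the 3 C6H12O6(s)): (3)·(-304.3) = -912.9 kcal/mol
equation 3 reversed and × 3/2 (H2O2(l) must end up as a reactant; scale by 3/2 for the 3/2 H2O2(l)): (-3/2)·(-44.9) = +67.35 kcal/mol
equation 4 × 3/2 (scale by 3/2 for the 3/2 HCHO(g)): (3/2)·(-26.0) = -39.0 kcal/mol
By Hess's law, delta H = (-3/2)·(-532.1) + (3)·(-304.3) + (-3/2)·(-44.9) + (3/2)·(-26.0) = -86.4 kcal/mol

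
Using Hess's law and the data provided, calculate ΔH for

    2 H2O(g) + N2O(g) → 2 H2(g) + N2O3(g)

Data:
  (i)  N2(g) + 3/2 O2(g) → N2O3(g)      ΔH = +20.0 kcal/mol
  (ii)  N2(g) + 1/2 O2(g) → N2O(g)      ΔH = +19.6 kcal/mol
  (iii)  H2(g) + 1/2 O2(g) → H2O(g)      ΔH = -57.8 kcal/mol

(i) as written: +20.0 kcal/mol
(ii) reversed: -19.6 kcal/mol
(iii) reversed and × 2: (-2)·(-57.8) = +115.6 kcal/mol
ΔH = (+20.0) + (-19.6) + (+115.6) = 116.0 kcal/mol

ΔH = 116.0 kcal/mol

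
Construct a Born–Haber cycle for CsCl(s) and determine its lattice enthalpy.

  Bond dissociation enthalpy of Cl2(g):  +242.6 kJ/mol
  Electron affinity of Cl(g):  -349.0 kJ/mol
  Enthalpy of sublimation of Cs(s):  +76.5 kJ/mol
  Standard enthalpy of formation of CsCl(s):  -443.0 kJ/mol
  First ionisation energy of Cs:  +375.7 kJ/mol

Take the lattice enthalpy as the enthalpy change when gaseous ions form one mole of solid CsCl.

ΔHf° = 1·ΔHsub + 1·(ΣIE) + 1/2·D(Cl2) + 1·EA + U
-443.0 = 1·(+76.5) + 1·(+375.7) + 1/2·(+242.6) + 1·(-349.0) + U
U = -443.0 − (+224.5) = -667.5 kJ/mol

U = -667.5 kJ/mol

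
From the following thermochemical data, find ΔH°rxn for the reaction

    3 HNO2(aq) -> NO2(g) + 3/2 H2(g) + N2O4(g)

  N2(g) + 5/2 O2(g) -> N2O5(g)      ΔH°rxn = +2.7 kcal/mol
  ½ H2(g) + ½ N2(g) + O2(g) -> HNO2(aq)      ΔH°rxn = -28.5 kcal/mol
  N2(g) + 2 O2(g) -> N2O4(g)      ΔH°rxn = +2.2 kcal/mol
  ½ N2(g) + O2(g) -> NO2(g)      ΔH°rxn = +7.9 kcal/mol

ΔH°rxn = 95.6 kcal/mol

equation 1: not needed (N2O5(g) appears nowhere else).
equation 2 reversed and × 3 (reverse to put HNO2(aq) on the reactant side; scale by 3 for the 3 HNO2(aq)): (-3)·(-28.5) = +85.5 kcal/mol
equation 3 as written (N2O4(g) already on the product side): +2.2 kcal/mol
equation 4 as written (NO2(g) already on the product side): +7.9 kcal/mol
ΔH°rxn = (-3)·(-28.5) + (1)·(+2.2) + (1)·(+7.9) = 95.6 kcal/mol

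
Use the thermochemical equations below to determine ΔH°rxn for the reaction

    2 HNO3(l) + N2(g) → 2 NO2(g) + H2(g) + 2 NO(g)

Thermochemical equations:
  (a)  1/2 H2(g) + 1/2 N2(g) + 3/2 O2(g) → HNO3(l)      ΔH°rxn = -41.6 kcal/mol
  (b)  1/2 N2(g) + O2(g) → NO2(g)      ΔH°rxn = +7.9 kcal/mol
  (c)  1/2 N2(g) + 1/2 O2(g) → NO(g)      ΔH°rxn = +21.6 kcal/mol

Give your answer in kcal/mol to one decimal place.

ΔH°rxn = 142.2 kcal/mol

(a) reversed and × 2: (-2)·(-41.6) = +83.2 kcal/mol
(b) × 2: (2)·(+7.9) = +15.8 kcal/mol
(c) × 2: (2)·(+21.6) = +43.2 kcal/mol
Since enthalpy is a state function, ΔH°rxn = (-2)·(-41.6) + (2)·(+7.9) + (2)·(+21.6) = 142.2 kcal/mol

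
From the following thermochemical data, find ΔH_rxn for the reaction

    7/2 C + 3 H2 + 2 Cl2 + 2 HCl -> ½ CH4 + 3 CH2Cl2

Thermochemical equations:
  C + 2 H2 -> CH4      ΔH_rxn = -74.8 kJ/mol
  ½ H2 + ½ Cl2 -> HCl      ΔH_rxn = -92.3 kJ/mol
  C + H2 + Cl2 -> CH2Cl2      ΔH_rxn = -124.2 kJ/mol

ΔH_rxn = -225.4 kJ/mol

equation 1 × 1/2: (1/2)·(-74.8) = -37.4 kJ/mol
equation 2 reversed and × 2: (-2)·(-92.3) = +184.6 kJ/mol
equation 3 × 3: (3)·(-124.2) = -372.6 kJ/mol
ΔH_rxn = (1/2)·(-74.8) + (-2)·(-92.3) + (3)·(-124.2) = -225.4 kJ/mol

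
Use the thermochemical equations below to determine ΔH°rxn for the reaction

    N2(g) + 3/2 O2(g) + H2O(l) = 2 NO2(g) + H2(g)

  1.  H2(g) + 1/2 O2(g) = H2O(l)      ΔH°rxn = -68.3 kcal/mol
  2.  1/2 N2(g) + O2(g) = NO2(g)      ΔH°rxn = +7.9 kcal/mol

eq. 1 reversed: +68.3 kcal/mol
eq. 2 × 2: (2)·(+7.9) = +15.8 kcal/mol
ΔH°rxn = (+68.3) + (+15.8) = 84.1 kcal/mol

ΔH°rxn = 84.1 kcal/mol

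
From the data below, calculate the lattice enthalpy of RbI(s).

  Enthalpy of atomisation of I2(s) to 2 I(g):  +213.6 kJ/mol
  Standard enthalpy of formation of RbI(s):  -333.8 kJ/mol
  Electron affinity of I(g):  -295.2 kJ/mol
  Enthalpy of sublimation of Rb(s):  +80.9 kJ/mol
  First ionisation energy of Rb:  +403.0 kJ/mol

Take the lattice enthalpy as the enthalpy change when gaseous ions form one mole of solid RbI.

U = -629.3 kJ/mol

ΔHf° = 1·ΔHsub + 1·(ΣIE) + 1/2·D(I2) + 1·EA + U
-333.8 = 1·(+80.9) + 1·(+403.0) + 1/2·(+213.6) + 1·(-295.2) + U
U = -333.8 − (+295.5) = -629.3 kJ/mol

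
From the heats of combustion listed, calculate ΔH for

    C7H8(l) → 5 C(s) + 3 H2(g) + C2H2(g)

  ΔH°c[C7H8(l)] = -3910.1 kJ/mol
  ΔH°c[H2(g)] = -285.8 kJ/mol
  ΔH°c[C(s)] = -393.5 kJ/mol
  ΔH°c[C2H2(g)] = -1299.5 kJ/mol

Using ΔH = Σ nΔHc°(reactants) − Σ nΔHc°(products):
= [1·(-3910.1)] − [5·(-393.5) + 3·(-285.8) + 1·(-1299.5)]
= 214.3 kJ/mol

ΔH = 214.3 kJ/mol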